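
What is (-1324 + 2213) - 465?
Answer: 424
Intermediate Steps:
(-1324 + 2213) - 465 = 889 - 465 = 424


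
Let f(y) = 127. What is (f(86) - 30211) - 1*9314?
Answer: -39398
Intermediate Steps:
(f(86) - 30211) - 1*9314 = (127 - 30211) - 1*9314 = -30084 - 9314 = -39398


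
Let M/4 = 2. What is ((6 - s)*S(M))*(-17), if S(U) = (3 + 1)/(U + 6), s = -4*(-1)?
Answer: -68/7 ≈ -9.7143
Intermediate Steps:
M = 8 (M = 4*2 = 8)
s = 4
S(U) = 4/(6 + U)
((6 - s)*S(M))*(-17) = ((6 - 1*4)*(4/(6 + 8)))*(-17) = ((6 - 4)*(4/14))*(-17) = (2*(4*(1/14)))*(-17) = (2*(2/7))*(-17) = (4/7)*(-17) = -68/7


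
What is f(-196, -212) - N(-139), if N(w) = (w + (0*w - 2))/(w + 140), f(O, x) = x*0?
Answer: 141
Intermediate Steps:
f(O, x) = 0
N(w) = (-2 + w)/(140 + w) (N(w) = (w + (0 - 2))/(140 + w) = (w - 2)/(140 + w) = (-2 + w)/(140 + w))
f(-196, -212) - N(-139) = 0 - (-2 - 139)/(140 - 139) = 0 - (-141)/1 = 0 - (-141) = 0 - 1*(-141) = 0 + 141 = 141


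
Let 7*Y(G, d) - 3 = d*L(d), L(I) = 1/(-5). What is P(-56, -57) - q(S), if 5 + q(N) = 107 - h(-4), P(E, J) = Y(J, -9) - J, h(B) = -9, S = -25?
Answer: -1866/35 ≈ -53.314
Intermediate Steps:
L(I) = -⅕ (L(I) = 1*(-⅕) = -⅕)
Y(G, d) = 3/7 - d/35 (Y(G, d) = 3/7 + (d*(-⅕))/7 = 3/7 + (-d/5)/7 = 3/7 - d/35)
P(E, J) = 24/35 - J (P(E, J) = (3/7 - 1/35*(-9)) - J = (3/7 + 9/35) - J = 24/35 - J)
q(N) = 111 (q(N) = -5 + (107 - 1*(-9)) = -5 + (107 + 9) = -5 + 116 = 111)
P(-56, -57) - q(S) = (24/35 - 1*(-57)) - 1*111 = (24/35 + 57) - 111 = 2019/35 - 111 = -1866/35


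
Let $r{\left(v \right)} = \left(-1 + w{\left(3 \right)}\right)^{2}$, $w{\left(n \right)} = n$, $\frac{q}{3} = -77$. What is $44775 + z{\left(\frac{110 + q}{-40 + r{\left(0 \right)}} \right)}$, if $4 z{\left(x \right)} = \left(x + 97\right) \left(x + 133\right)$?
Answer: $\frac{249849817}{5184} \approx 48196.0$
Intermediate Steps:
$q = -231$ ($q = 3 \left(-77\right) = -231$)
$r{\left(v \right)} = 4$ ($r{\left(v \right)} = \left(-1 + 3\right)^{2} = 2^{2} = 4$)
$z{\left(x \right)} = \frac{\left(97 + x\right) \left(133 + x\right)}{4}$ ($z{\left(x \right)} = \frac{\left(x + 97\right) \left(x + 133\right)}{4} = \frac{\left(97 + x\right) \left(133 + x\right)}{4}$)
$44775 + z{\left(\frac{110 + q}{-40 + r{\left(0 \right)}} \right)} = 44775 + \left(\frac{12901}{4} + \frac{\left(\frac{110 - 231}{-40 + 4}\right)^{2}}{4} + \frac{115 \frac{110 - 231}{-40 + 4}}{2}\right) = 44775 + \left(\frac{12901}{4} + \frac{\left(- \frac{121}{-36}\right)^{2}}{4} + \frac{115 \left(- \frac{121}{-36}\right)}{2}\right) = 44775 + \left(\frac{12901}{4} + \frac{\left(\left(-121\right) \left(- \frac{1}{36}\right)\right)^{2}}{4} + \frac{115 \left(\left(-121\right) \left(- \frac{1}{36}\right)\right)}{2}\right) = 44775 + \left(\frac{12901}{4} + \frac{\left(\frac{121}{36}\right)^{2}}{4} + \frac{115}{2} \cdot \frac{121}{36}\right) = 44775 + \left(\frac{12901}{4} + \frac{1}{4} \cdot \frac{14641}{1296} + \frac{13915}{72}\right) = 44775 + \left(\frac{12901}{4} + \frac{14641}{5184} + \frac{13915}{72}\right) = 44775 + \frac{17736217}{5184} = \frac{249849817}{5184}$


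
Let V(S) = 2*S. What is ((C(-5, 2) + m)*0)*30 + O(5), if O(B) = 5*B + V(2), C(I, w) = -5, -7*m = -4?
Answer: 29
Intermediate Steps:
m = 4/7 (m = -1/7*(-4) = 4/7 ≈ 0.57143)
O(B) = 4 + 5*B (O(B) = 5*B + 2*2 = 5*B + 4 = 4 + 5*B)
((C(-5, 2) + m)*0)*30 + O(5) = ((-5 + 4/7)*0)*30 + (4 + 5*5) = -31/7*0*30 + (4 + 25) = 0*30 + 29 = 0 + 29 = 29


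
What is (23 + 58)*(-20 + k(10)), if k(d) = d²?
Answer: 6480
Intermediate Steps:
(23 + 58)*(-20 + k(10)) = (23 + 58)*(-20 + 10²) = 81*(-20 + 100) = 81*80 = 6480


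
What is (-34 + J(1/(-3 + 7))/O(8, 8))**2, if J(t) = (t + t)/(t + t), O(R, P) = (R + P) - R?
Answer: 73441/64 ≈ 1147.5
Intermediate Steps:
O(R, P) = P (O(R, P) = (P + R) - R = P)
J(t) = 1 (J(t) = (2*t)/((2*t)) = (2*t)*(1/(2*t)) = 1)
(-34 + J(1/(-3 + 7))/O(8, 8))**2 = (-34 + 1/8)**2 = (-271/8)**2 = 73441/64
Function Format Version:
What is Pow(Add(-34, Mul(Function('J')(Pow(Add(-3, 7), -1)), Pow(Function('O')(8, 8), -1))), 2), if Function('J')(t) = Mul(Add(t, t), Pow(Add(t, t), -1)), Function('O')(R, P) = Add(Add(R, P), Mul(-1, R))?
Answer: Rational(73441, 64) ≈ 1147.5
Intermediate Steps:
Function('O')(R, P) = P (Function('O')(R, P) = Add(Add(P, R), Mul(-1, R)) = P)
Function('J')(t) = 1 (Function('J')(t) = Mul(Mul(2, t), Pow(Mul(2, t), -1)) = Mul(Mul(2, t), Mul(Rational(1, 2), Pow(t, -1))) = 1)
Pow(Add(-34, Mul(Function('J')(Pow(Add(-3, 7), -1)), Pow(Function('O')(8, 8), -1))), 2) = Pow(Add(-34, Mul(1, Pow(8, -1))), 2) = Pow(Add(-34, Mul(1, Rational(1, 8))), 2) = Pow(Add(-34, Rational(1, 8)), 2) = Pow(Rational(-271, 8), 2) = Rational(73441, 64)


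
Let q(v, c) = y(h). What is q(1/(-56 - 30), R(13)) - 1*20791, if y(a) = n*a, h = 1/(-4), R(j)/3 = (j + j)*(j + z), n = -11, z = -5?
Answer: -83153/4 ≈ -20788.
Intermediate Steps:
R(j) = 6*j*(-5 + j) (R(j) = 3*((j + j)*(j - 5)) = 3*((2*j)*(-5 + j)) = 3*(2*j*(-5 + j)) = 6*j*(-5 + j))
h = -¼ ≈ -0.25000
y(a) = -11*a
q(v, c) = 11/4 (q(v, c) = -11*(-¼) = 11/4)
q(1/(-56 - 30), R(13)) - 1*20791 = 11/4 - 1*20791 = 11/4 - 20791 = -83153/4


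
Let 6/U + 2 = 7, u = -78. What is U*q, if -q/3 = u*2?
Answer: 2808/5 ≈ 561.60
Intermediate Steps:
U = 6/5 (U = 6/(-2 + 7) = 6/5 ≈ 1.2000)
q = 468 (q = -(-234)*2 = -3*(-156) = 468)
U*q = (6/5)*468 = 2808/5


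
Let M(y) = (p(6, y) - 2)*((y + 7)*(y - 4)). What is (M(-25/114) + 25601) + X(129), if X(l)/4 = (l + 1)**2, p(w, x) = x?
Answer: 138175451033/1481544 ≈ 93265.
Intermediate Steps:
X(l) = 4*(1 + l)**2 (X(l) = 4*(l + 1)**2 = 4*(1 + l)**2)
M(y) = (-4 + y)*(-2 + y)*(7 + y) (M(y) = (y - 2)*((y + 7)*(y - 4)) = (-2 + y)*((7 + y)*(-4 + y)) = (-2 + y)*((-4 + y)*(7 + y)) = (-4 + y)*(-2 + y)*(7 + y))
(M(-25/114) + 25601) + X(129) = ((56 + (-25/114)**2 + (-25/114)**3 - (-850)/114) + 25601) + 4*(1 + 129)**2 = ((56 + (-25*1/114)**2 + (-25*1/114)**3 - (-850)/114) + 25601) + 4*130**2 = ((56 + (-25/114)**2 + (-25/114)**3 - 34*(-25/114)) + 25601) + 4*16900 = ((56 + 625/12996 - 15625/1481544 + 425/57) + 25601) + 67600 = (94068689/1481544 + 25601) + 67600 = 38023076633/1481544 + 67600 = 138175451033/1481544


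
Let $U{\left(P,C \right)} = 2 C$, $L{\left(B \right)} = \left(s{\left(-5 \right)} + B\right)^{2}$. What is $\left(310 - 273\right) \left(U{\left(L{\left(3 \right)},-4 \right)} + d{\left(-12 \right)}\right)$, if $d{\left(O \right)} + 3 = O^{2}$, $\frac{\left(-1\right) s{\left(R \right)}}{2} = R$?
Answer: $4921$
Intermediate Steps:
$s{\left(R \right)} = - 2 R$
$L{\left(B \right)} = \left(10 + B\right)^{2}$ ($L{\left(B \right)} = \left(\left(-2\right) \left(-5\right) + B\right)^{2} = \left(10 + B\right)^{2}$)
$d{\left(O \right)} = -3 + O^{2}$
$\left(310 - 273\right) \left(U{\left(L{\left(3 \right)},-4 \right)} + d{\left(-12 \right)}\right) = \left(310 - 273\right) \left(2 \left(-4\right) - \left(3 - \left(-12\right)^{2}\right)\right) = 37 \left(-8 + \left(-3 + 144\right)\right) = 37 \left(-8 + 141\right) = 37 \cdot 133 = 4921$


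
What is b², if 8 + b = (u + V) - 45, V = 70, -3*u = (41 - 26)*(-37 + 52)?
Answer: 3364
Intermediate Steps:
u = -75 (u = -(41 - 26)*(-37 + 52)/3 = -5*15 = -⅓*225 = -75)
b = -58 (b = -8 + ((-75 + 70) - 45) = -8 + (-5 - 45) = -8 - 50 = -58)
b² = (-58)² = 3364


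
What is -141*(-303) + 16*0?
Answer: 42723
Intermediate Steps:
-141*(-303) + 16*0 = 42723 + 0 = 42723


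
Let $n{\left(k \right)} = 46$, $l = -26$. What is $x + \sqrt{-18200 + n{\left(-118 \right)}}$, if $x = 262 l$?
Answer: $-6812 + i \sqrt{18154} \approx -6812.0 + 134.74 i$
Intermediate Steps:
$x = -6812$ ($x = 262 \left(-26\right) = -6812$)
$x + \sqrt{-18200 + n{\left(-118 \right)}} = -6812 + \sqrt{-18200 + 46} = -6812 + \sqrt{-18154} = -6812 + i \sqrt{18154}$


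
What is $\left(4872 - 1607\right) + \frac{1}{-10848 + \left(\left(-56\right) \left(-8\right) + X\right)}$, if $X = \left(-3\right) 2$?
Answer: $\frac{33975589}{10406} \approx 3265.0$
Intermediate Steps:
$X = -6$
$\left(4872 - 1607\right) + \frac{1}{-10848 + \left(\left(-56\right) \left(-8\right) + X\right)} = \left(4872 - 1607\right) + \frac{1}{-10848 - -442} = \left(4872 - 1607\right) + \frac{1}{-10848 + \left(448 - 6\right)} = 3265 + \frac{1}{-10848 + 442} = 3265 + \frac{1}{-10406} = 3265 - \frac{1}{10406} = \frac{33975589}{10406}$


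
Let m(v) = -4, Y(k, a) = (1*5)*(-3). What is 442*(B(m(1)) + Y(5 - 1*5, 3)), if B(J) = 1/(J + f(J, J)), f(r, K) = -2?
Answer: -20111/3 ≈ -6703.7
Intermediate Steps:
Y(k, a) = -15 (Y(k, a) = 5*(-3) = -15)
B(J) = 1/(-2 + J) (B(J) = 1/(J - 2) = 1/(-2 + J))
442*(B(m(1)) + Y(5 - 1*5, 3)) = 442*(1/(-2 - 4) - 15) = 442*(1/(-6) - 15) = 442*(-1/6 - 15) = 442*(-91/6) = -20111/3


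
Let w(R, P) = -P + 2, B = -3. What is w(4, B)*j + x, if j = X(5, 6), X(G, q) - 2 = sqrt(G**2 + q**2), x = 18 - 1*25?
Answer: 3 + 5*sqrt(61) ≈ 42.051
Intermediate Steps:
w(R, P) = 2 - P
x = -7 (x = 18 - 25 = -7)
X(G, q) = 2 + sqrt(G**2 + q**2)
j = 2 + sqrt(61) (j = 2 + sqrt(5**2 + 6**2) = 2 + sqrt(25 + 36) = 2 + sqrt(61) ≈ 9.8102)
w(4, B)*j + x = (2 - 1*(-3))*(2 + sqrt(61)) - 7 = (2 + 3)*(2 + sqrt(61)) - 7 = 5*(2 + sqrt(61)) - 7 = (10 + 5*sqrt(61)) - 7 = 3 + 5*sqrt(61)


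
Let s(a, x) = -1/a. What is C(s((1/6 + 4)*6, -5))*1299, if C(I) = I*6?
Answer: -7794/25 ≈ -311.76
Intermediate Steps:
C(I) = 6*I
C(s((1/6 + 4)*6, -5))*1299 = (6*(-1/((1/6 + 4)*6)))*1299 = (6*(-1/((25/6)*6)))*1299 = (6*(-1/25))*1299 = -6/25*1299 = -7794/25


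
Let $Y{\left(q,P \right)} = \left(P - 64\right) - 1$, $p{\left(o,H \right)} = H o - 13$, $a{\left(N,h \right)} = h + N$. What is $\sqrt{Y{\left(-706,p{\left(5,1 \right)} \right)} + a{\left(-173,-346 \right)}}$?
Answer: $4 i \sqrt{37} \approx 24.331 i$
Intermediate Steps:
$a{\left(N,h \right)} = N + h$
$p{\left(o,H \right)} = -13 + H o$
$Y{\left(q,P \right)} = -65 + P$ ($Y{\left(q,P \right)} = \left(-64 + P\right) - 1 = -65 + P$)
$\sqrt{Y{\left(-706,p{\left(5,1 \right)} \right)} + a{\left(-173,-346 \right)}} = \sqrt{\left(-65 + \left(-13 + 1 \cdot 5\right)\right) - 519} = \sqrt{\left(-65 + \left(-13 + 5\right)\right) - 519} = \sqrt{\left(-65 - 8\right) - 519} = \sqrt{-73 - 519} = \sqrt{-592} = 4 i \sqrt{37}$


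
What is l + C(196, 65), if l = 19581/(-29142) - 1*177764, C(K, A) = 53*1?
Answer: -1726291181/9714 ≈ -1.7771e+5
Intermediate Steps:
C(K, A) = 53
l = -1726806023/9714 (l = 19581*(-1/29142) - 177764 = -6527/9714 - 177764 = -1726806023/9714 ≈ -1.7776e+5)
l + C(196, 65) = -1726806023/9714 + 53 = -1726291181/9714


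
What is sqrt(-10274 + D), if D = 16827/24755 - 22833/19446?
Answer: I*sqrt(264547935015586229210)/160461910 ≈ 101.36*I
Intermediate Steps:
D = -79337691/160461910 (D = 16827*(1/24755) - 22833*1/19446 = 16827/24755 - 7611/6482 = -79337691/160461910 ≈ -0.49443)
sqrt(-10274 + D) = sqrt(-10274 - 79337691/160461910) = sqrt(-1648665001031/160461910) = I*sqrt(264547935015586229210)/160461910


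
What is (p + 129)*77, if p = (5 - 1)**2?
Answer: 11165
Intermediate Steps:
p = 16 (p = 4**2 = 16)
(p + 129)*77 = (16 + 129)*77 = 145*77 = 11165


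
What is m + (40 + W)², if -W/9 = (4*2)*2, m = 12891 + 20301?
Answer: 44008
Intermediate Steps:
m = 33192
W = -144 (W = -9*4*2*2 = -72*2 = -9*16 = -144)
m + (40 + W)² = 33192 + (40 - 144)² = 33192 + (-104)² = 33192 + 10816 = 44008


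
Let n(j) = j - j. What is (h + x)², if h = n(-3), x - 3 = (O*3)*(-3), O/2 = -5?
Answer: 8649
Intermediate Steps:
O = -10 (O = 2*(-5) = -10)
n(j) = 0
x = 93 (x = 3 - 10*3*(-3) = 3 - 30*(-3) = 3 + 90 = 93)
h = 0
(h + x)² = (0 + 93)² = 93² = 8649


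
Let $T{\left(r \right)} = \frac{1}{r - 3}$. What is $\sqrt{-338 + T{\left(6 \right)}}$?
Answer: $\frac{i \sqrt{3039}}{3} \approx 18.376 i$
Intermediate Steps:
$T{\left(r \right)} = \frac{1}{-3 + r}$
$\sqrt{-338 + T{\left(6 \right)}} = \sqrt{-338 + \frac{1}{-3 + 6}} = \sqrt{-338 + \frac{1}{3}} = \sqrt{- \frac{1013}{3}} = \frac{i \sqrt{3039}}{3}$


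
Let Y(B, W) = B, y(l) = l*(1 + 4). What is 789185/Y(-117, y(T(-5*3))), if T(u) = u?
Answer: -789185/117 ≈ -6745.2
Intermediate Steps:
y(l) = 5*l (y(l) = l*5 = 5*l)
789185/Y(-117, y(T(-5*3))) = 789185/(-117) = 789185*(-1/117) = -789185/117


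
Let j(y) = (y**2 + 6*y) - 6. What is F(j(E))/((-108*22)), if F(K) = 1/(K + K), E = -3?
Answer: 1/71280 ≈ 1.4029e-5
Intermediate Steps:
j(y) = -6 + y**2 + 6*y
F(K) = 1/(2*K)
F(j(E))/((-108*22)) = (1/(2*(-6 + (-3)**2 + 6*(-3))))/((-108*22)) = (1/(2*(-6 + 9 - 18)))/(-2376) = ((1/2)/(-15))*(-1/2376) = ((1/2)*(-1/15))*(-1/2376) = -1/30*(-1/2376) = 1/71280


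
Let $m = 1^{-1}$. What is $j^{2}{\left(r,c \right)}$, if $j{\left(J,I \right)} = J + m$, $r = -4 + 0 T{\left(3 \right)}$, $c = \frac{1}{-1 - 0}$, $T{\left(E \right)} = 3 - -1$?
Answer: $9$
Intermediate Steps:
$m = 1$
$T{\left(E \right)} = 4$ ($T{\left(E \right)} = 3 + 1 = 4$)
$c = -1$ ($c = \frac{1}{-1 + 0} = \frac{1}{-1} = -1$)
$r = -4$ ($r = -4 + 0 \cdot 4 = -4 + 0 = -4$)
$j{\left(J,I \right)} = 1 + J$ ($j{\left(J,I \right)} = J + 1 = 1 + J$)
$j^{2}{\left(r,c \right)} = \left(1 - 4\right)^{2} = \left(-3\right)^{2} = 9$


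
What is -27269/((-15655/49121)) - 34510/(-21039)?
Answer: 28181871524461/329365545 ≈ 85564.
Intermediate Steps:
-27269/((-15655/49121)) - 34510/(-21039) = -27269/((-15655*1/49121)) - 34510*(-1/21039) = -27269/(-15655/49121) + 34510/21039 = -27269*(-49121/15655) + 34510/21039 = 1339480549/15655 + 34510/21039 = 28181871524461/329365545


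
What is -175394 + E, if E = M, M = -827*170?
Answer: -315984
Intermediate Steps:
M = -140590
E = -140590
-175394 + E = -175394 - 140590 = -315984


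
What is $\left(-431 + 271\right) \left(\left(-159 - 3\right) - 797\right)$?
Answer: $153440$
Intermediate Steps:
$\left(-431 + 271\right) \left(\left(-159 - 3\right) - 797\right) = - 160 \left(\left(-159 - 3\right) - 797\right) = - 160 \left(-162 - 797\right) = \left(-160\right) \left(-959\right) = 153440$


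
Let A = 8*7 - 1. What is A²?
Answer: 3025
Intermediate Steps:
A = 55 (A = 56 - 1 = 55)
A² = 55² = 3025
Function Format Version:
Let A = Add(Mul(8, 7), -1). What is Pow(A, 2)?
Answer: 3025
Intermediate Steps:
A = 55 (A = Add(56, -1) = 55)
Pow(A, 2) = Pow(55, 2) = 3025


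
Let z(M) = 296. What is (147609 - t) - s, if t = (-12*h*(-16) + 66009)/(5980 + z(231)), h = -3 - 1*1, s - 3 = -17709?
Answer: 345817233/2092 ≈ 1.6530e+5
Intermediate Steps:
s = -17706 (s = 3 - 17709 = -17706)
h = -4 (h = -3 - 1 = -4)
t = 21747/2092 (t = (-12*(-4)*(-16) + 66009)/(5980 + 296) = (48*(-16) + 66009)/6276 = (-768 + 66009)*(1/6276) = 65241*(1/6276) = 21747/2092 ≈ 10.395)
(147609 - t) - s = (147609 - 1*21747/2092) - 1*(-17706) = (147609 - 21747/2092) + 17706 = 308776281/2092 + 17706 = 345817233/2092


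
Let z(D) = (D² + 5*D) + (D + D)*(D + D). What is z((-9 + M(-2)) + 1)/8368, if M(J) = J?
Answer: 225/4184 ≈ 0.053776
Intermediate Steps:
z(D) = 5*D + 5*D² (z(D) = (D² + 5*D) + (2*D)*(2*D) = (D² + 5*D) + 4*D² = 5*D + 5*D²)
z((-9 + M(-2)) + 1)/8368 = (5*((-9 - 2) + 1)*(1 + ((-9 - 2) + 1)))/8368 = (5*(-11 + 1)*(1 + (-11 + 1)))*(1/8368) = (5*(-10)*(1 - 10))*(1/8368) = (5*(-10)*(-9))*(1/8368) = 450*(1/8368) = 225/4184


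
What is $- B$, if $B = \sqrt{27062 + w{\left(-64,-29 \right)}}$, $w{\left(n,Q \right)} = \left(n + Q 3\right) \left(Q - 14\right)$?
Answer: $- \sqrt{33555} \approx -183.18$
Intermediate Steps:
$w{\left(n,Q \right)} = \left(-14 + Q\right) \left(n + 3 Q\right)$ ($w{\left(n,Q \right)} = \left(n + 3 Q\right) \left(-14 + Q\right) = \left(-14 + Q\right) \left(n + 3 Q\right)$)
$B = \sqrt{33555}$ ($B = \sqrt{27062 - \left(-3970 - 2523\right)} = \sqrt{27062 + \left(1218 + 896 + 3 \cdot 841 + 1856\right)} = \sqrt{27062 + \left(1218 + 896 + 2523 + 1856\right)} = \sqrt{27062 + 6493} = \sqrt{33555} \approx 183.18$)
$- B = - \sqrt{33555}$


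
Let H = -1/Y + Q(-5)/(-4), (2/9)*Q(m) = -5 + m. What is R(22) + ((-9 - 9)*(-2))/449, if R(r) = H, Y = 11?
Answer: 222043/19756 ≈ 11.239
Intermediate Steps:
Q(m) = -45/2 + 9*m/2 (Q(m) = 9*(-5 + m)/2 = -45/2 + 9*m/2)
H = 491/44 (H = -1/11 + (-45/2 + (9/2)*(-5))/(-4) = -1*1/11 + (-45/2 - 45/2)*(-1/4) = -1/11 - 45*(-1/4) = -1/11 + 45/4 = 491/44 ≈ 11.159)
R(r) = 491/44
R(22) + ((-9 - 9)*(-2))/449 = 491/44 + ((-9 - 9)*(-2))/449 = 491/44 - 18*(-2)*(1/449) = 491/44 + 36*(1/449) = 491/44 + 36/449 = 222043/19756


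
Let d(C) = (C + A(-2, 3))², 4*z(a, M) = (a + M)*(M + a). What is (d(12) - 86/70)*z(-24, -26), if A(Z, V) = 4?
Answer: 1114625/7 ≈ 1.5923e+5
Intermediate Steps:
z(a, M) = (M + a)²/4 (z(a, M) = ((a + M)*(M + a))/4 = ((M + a)*(M + a))/4 = (M + a)²/4)
d(C) = (4 + C)² (d(C) = (C + 4)² = (4 + C)²)
(d(12) - 86/70)*z(-24, -26) = ((4 + 12)² - 86/70)*((-26 - 24)²/4) = (16² - 86*1/70)*((¼)*(-50)²) = (256 - 43/35)*((¼)*2500) = (8917/35)*625 = 1114625/7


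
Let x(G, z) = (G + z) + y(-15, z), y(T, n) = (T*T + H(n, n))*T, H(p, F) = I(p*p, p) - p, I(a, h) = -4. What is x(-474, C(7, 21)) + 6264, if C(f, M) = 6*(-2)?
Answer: 2283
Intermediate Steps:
C(f, M) = -12
H(p, F) = -4 - p
y(T, n) = T*(-4 + T² - n) (y(T, n) = (T*T + (-4 - n))*T = (T² + (-4 - n))*T = (-4 + T² - n)*T = T*(-4 + T² - n))
x(G, z) = -3315 + G + 16*z (x(G, z) = (G + z) - 15*(-4 + (-15)² - z) = (G + z) - 15*(-4 + 225 - z) = (G + z) - 15*(221 - z) = (G + z) + (-3315 + 15*z) = -3315 + G + 16*z)
x(-474, C(7, 21)) + 6264 = (-3315 - 474 + 16*(-12)) + 6264 = (-3315 - 474 - 192) + 6264 = -3981 + 6264 = 2283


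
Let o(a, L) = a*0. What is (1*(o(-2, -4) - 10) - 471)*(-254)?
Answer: 122174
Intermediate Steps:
o(a, L) = 0
(1*(o(-2, -4) - 10) - 471)*(-254) = (1*(0 - 10) - 471)*(-254) = (1*(-10) - 471)*(-254) = (-10 - 471)*(-254) = -481*(-254) = 122174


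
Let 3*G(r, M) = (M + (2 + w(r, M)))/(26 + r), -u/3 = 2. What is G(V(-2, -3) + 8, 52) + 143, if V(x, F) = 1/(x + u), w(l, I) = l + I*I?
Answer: 138386/813 ≈ 170.22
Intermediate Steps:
u = -6 (u = -3*2 = -6)
w(l, I) = l + I**2
V(x, F) = 1/(-6 + x) (V(x, F) = 1/(x - 6) = 1/(-6 + x))
G(r, M) = (2 + M + r + M**2)/(3*(26 + r)) (G(r, M) = ((M + (2 + (r + M**2)))/(26 + r))/3 = ((M + (2 + r + M**2))/(26 + r))/3 = ((2 + M + r + M**2)/(26 + r))/3 = (2 + M + r + M**2)/(3*(26 + r)))
G(V(-2, -3) + 8, 52) + 143 = (2 + 52 + (1/(-6 - 2) + 8) + 52**2)/(3*(26 + (1/(-6 - 2) + 8))) + 143 = (2 + 52 + (1/(-8) + 8) + 2704)/(3*(26 + (1/(-8) + 8))) + 143 = (2 + 52 + (-1/8 + 8) + 2704)/(3*(26 + (-1/8 + 8))) + 143 = (2 + 52 + 63/8 + 2704)/(3*(26 + 63/8)) + 143 = (1/3)*(22127/8)/(271/8) + 143 = (1/3)*(8/271)*(22127/8) + 143 = 22127/813 + 143 = 138386/813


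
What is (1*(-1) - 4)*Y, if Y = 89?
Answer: -445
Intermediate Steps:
(1*(-1) - 4)*Y = (1*(-1) - 4)*89 = (-1 - 4)*89 = -5*89 = -445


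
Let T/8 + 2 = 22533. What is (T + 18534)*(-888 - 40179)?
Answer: -8163380394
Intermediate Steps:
T = 180248 (T = -16 + 8*22533 = -16 + 180264 = 180248)
(T + 18534)*(-888 - 40179) = (180248 + 18534)*(-888 - 40179) = 198782*(-41067) = -8163380394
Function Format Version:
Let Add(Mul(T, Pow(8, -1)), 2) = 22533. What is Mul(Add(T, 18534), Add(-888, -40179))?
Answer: -8163380394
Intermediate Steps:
T = 180248 (T = Add(-16, Mul(8, 22533)) = Add(-16, 180264) = 180248)
Mul(Add(T, 18534), Add(-888, -40179)) = Mul(Add(180248, 18534), Add(-888, -40179)) = Mul(198782, -41067) = -8163380394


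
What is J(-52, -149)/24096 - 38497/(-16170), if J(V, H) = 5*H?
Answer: 152596177/64938720 ≈ 2.3498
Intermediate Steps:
J(-52, -149)/24096 - 38497/(-16170) = (5*(-149))/24096 - 38497/(-16170) = -745*1/24096 - 38497*(-1/16170) = -745/24096 + 38497/16170 = 152596177/64938720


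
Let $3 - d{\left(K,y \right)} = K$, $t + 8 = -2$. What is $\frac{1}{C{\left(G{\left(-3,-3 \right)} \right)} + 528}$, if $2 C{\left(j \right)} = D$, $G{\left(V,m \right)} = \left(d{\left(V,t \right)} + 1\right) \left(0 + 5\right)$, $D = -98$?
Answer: $\frac{1}{479} \approx 0.0020877$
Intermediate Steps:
$t = -10$ ($t = -8 - 2 = -10$)
$d{\left(K,y \right)} = 3 - K$
$G{\left(V,m \right)} = 20 - 5 V$ ($G{\left(V,m \right)} = \left(\left(3 - V\right) + 1\right) \left(0 + 5\right) = \left(4 - V\right) 5 = 20 - 5 V$)
$C{\left(j \right)} = -49$ ($C{\left(j \right)} = \frac{1}{2} \left(-98\right) = -49$)
$\frac{1}{C{\left(G{\left(-3,-3 \right)} \right)} + 528} = \frac{1}{-49 + 528} = \frac{1}{479}$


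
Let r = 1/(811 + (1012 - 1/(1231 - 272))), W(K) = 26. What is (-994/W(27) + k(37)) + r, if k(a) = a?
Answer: -27959629/22727328 ≈ -1.2302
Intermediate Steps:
r = 959/1748256 (r = 1/(811 + (1012 - 1/959)) = 1/(811 + 970507/959) = 1/(1748256/959) = 959/1748256 ≈ 0.00054855)
(-994/W(27) + k(37)) + r = (-994/26 + 37) + 959/1748256 = (-994*1/26 + 37) + 959/1748256 = (-497/13 + 37) + 959/1748256 = -16/13 + 959/1748256 = -27959629/22727328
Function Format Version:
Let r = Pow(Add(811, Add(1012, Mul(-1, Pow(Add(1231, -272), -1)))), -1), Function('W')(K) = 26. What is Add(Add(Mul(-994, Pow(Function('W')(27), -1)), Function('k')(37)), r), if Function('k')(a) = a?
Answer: Rational(-27959629, 22727328) ≈ -1.2302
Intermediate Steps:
r = Rational(959, 1748256) (r = Pow(Add(811, Add(1012, Mul(-1, Pow(959, -1)))), -1) = Pow(Add(811, Add(1012, Mul(-1, Rational(1, 959)))), -1) = Pow(Add(811, Add(1012, Rational(-1, 959))), -1) = Pow(Add(811, Rational(970507, 959)), -1) = Pow(Rational(1748256, 959), -1) = Rational(959, 1748256) ≈ 0.00054855)
Add(Add(Mul(-994, Pow(Function('W')(27), -1)), Function('k')(37)), r) = Add(Add(Mul(-994, Pow(26, -1)), 37), Rational(959, 1748256)) = Add(Add(Mul(-994, Rational(1, 26)), 37), Rational(959, 1748256)) = Add(Add(Rational(-497, 13), 37), Rational(959, 1748256)) = Add(Rational(-16, 13), Rational(959, 1748256)) = Rational(-27959629, 22727328)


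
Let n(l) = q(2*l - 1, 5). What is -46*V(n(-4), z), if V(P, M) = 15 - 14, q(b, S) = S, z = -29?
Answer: -46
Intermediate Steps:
n(l) = 5
V(P, M) = 1
-46*V(n(-4), z) = -46*1 = -46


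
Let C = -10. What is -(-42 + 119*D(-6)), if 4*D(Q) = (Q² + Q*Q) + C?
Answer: -3605/2 ≈ -1802.5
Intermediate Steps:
D(Q) = -5/2 + Q²/2 (D(Q) = ((Q² + Q*Q) - 10)/4 = ((Q² + Q²) - 10)/4 = (2*Q² - 10)/4 = (-10 + 2*Q²)/4 = -5/2 + Q²/2)
-(-42 + 119*D(-6)) = -(-42 + 119*(-5/2 + (½)*(-6)²)) = -(-42 + 119*(-5/2 + (½)*36)) = -(-42 + 119*(-5/2 + 18)) = -(-42 + 119*(31/2)) = -(-42 + 3689/2) = -1*3605/2 = -3605/2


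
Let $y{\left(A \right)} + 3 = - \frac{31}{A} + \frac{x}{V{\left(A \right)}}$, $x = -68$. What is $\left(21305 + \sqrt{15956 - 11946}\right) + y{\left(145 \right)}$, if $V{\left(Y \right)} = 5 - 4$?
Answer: $\frac{3078899}{145} + \sqrt{4010} \approx 21297.0$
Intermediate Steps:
$V{\left(Y \right)} = 1$
$y{\left(A \right)} = -71 - \frac{31}{A}$ ($y{\left(A \right)} = -3 - \left(68 + \frac{31}{A}\right) = -71 - \frac{31}{A}$)
$\left(21305 + \sqrt{15956 - 11946}\right) + y{\left(145 \right)} = \left(21305 + \sqrt{15956 - 11946}\right) - \left(71 + \frac{31}{145}\right) = \left(21305 + \sqrt{4010}\right) - \frac{10326}{145} = \frac{3078899}{145} + \sqrt{4010}$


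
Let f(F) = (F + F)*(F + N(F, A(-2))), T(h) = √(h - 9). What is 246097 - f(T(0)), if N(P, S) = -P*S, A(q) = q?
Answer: 246151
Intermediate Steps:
T(h) = √(-9 + h)
N(P, S) = -P*S
f(F) = 6*F² (f(F) = (F + F)*(F - 1*F*(-2)) = (2*F)*(F + 2*F) = (2*F)*(3*F) = 6*F²)
246097 - f(T(0)) = 246097 - 6*(√(-9 + 0))² = 246097 - 6*(√(-9))² = 246097 - 6*(3*I)² = 246097 - 6*(-9) = 246097 - 1*(-54) = 246097 + 54 = 246151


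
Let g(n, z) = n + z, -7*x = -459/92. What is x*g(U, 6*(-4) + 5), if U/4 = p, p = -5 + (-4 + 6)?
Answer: -14229/644 ≈ -22.095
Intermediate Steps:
p = -3 (p = -5 + 2 = -3)
U = -12 (U = 4*(-3) = -12)
x = 459/644 (x = -(-459)/(7*92) = -1/7*(-459/92) = 459/644 ≈ 0.71273)
x*g(U, 6*(-4) + 5) = 459*(-12 + (6*(-4) + 5))/644 = 459*(-12 + (-24 + 5))/644 = 459*(-12 - 19)/644 = (459/644)*(-31) = -14229/644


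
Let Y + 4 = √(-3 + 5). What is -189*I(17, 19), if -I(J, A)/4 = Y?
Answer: -3024 + 756*√2 ≈ -1954.9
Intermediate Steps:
Y = -4 + √2 (Y = -4 + √(-3 + 5) = -4 + √2 ≈ -2.5858)
I(J, A) = 16 - 4*√2 (I(J, A) = -4*(-4 + √2) = 16 - 4*√2)
-189*I(17, 19) = -189*(16 - 4*√2) = -3024 + 756*√2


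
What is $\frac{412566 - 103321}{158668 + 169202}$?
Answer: $\frac{61849}{65574} \approx 0.94319$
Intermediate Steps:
$\frac{412566 - 103321}{158668 + 169202} = \frac{309245}{327870} = 309245 \cdot \frac{1}{327870} = \frac{61849}{65574}$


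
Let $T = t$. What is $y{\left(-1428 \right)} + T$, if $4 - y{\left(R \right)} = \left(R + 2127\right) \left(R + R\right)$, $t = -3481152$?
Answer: $-1484804$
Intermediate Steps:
$T = -3481152$
$y{\left(R \right)} = 4 - 2 R \left(2127 + R\right)$ ($y{\left(R \right)} = 4 - \left(R + 2127\right) \left(R + R\right) = 4 - \left(2127 + R\right) 2 R = 4 - 2 R \left(2127 + R\right)$)
$y{\left(-1428 \right)} + T = \left(4 - -6074712 - 2 \left(-1428\right)^{2}\right) - 3481152 = \left(4 + 6074712 - 4078368\right) - 3481152 = 1996348 - 3481152 = -1484804$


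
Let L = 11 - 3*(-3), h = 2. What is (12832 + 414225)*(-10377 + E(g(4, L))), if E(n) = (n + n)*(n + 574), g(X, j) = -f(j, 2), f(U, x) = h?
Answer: -5408676905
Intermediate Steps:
f(U, x) = 2
L = 20 (L = 11 - 1*(-9) = 11 + 9 = 20)
g(X, j) = -2 (g(X, j) = -1*2 = -2)
E(n) = 2*n*(574 + n) (E(n) = (2*n)*(574 + n) = 2*n*(574 + n))
(12832 + 414225)*(-10377 + E(g(4, L))) = (12832 + 414225)*(-10377 + 2*(-2)*(574 - 2)) = 427057*(-10377 + 2*(-2)*572) = 427057*(-10377 - 2288) = 427057*(-12665) = -5408676905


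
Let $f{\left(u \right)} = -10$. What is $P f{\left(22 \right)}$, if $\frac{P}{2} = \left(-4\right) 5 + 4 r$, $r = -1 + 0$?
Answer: $480$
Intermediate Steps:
$r = -1$
$P = -48$ ($P = 2 \left(\left(-4\right) 5 + 4 \left(-1\right)\right) = 2 \left(-20 - 4\right) = 2 \left(-24\right) = -48$)
$P f{\left(22 \right)} = \left(-48\right) \left(-10\right) = 480$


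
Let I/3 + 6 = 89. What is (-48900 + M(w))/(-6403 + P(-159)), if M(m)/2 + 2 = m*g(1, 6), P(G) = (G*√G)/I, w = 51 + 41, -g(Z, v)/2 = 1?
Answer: 271675134453/35304810779 - 27093441*I*√159/35304810779 ≈ 7.6951 - 0.0096767*I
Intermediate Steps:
I = 249 (I = -18 + 3*89 = -18 + 267 = 249)
g(Z, v) = -2 (g(Z, v) = -2*1 = -2)
w = 92
P(G) = G^(3/2)/249 (P(G) = (G*√G)/249 = G^(3/2)*(1/249) = G^(3/2)/249)
M(m) = -4 - 4*m (M(m) = -4 + 2*(m*(-2)) = -4 + 2*(-2*m) = -4 - 4*m)
(-48900 + M(w))/(-6403 + P(-159)) = (-48900 + (-4 - 4*92))/(-6403 + (-159)^(3/2)/249) = (-48900 + (-4 - 368))/(-6403 + (-159*I*√159)/249) = (-48900 - 372)/(-6403 - 53*I*√159/83) = -49272/(-6403 - 53*I*√159/83)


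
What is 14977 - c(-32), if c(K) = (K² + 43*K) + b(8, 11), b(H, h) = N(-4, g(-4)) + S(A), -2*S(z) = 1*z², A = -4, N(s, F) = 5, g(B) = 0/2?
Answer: 15332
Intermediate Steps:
g(B) = 0 (g(B) = 0*(½) = 0)
S(z) = -z²/2
b(H, h) = -3 (b(H, h) = 5 - ½*(-4)² = 5 - ½*16 = 5 - 8 = -3)
c(K) = -3 + K² + 43*K (c(K) = (K² + 43*K) - 3 = -3 + K² + 43*K)
14977 - c(-32) = 14977 - (-3 + (-32)² + 43*(-32)) = 14977 - (-3 + 1024 - 1376) = 14977 - 1*(-355) = 14977 + 355 = 15332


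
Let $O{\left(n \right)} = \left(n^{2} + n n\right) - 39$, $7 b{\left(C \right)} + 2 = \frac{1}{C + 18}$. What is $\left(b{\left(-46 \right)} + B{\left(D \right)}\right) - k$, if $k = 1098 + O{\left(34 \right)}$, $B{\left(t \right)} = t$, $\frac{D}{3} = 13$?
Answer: $- \frac{653129}{196} \approx -3332.3$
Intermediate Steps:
$D = 39$ ($D = 3 \cdot 13 = 39$)
$b{\left(C \right)} = - \frac{2}{7} + \frac{1}{7 \left(18 + C\right)}$ ($b{\left(C \right)} = - \frac{2}{7} + \frac{1}{7 \left(C + 18\right)} = - \frac{2}{7} + \frac{1}{7 \left(18 + C\right)}$)
$O{\left(n \right)} = -39 + 2 n^{2}$ ($O{\left(n \right)} = \left(n^{2} + n^{2}\right) - 39 = 2 n^{2} - 39 = -39 + 2 n^{2}$)
$k = 3371$ ($k = 1098 - \left(39 - 2 \cdot 34^{2}\right) = 1098 + \left(-39 + 2 \cdot 1156\right) = 1098 + \left(-39 + 2312\right) = 1098 + 2273 = 3371$)
$\left(b{\left(-46 \right)} + B{\left(D \right)}\right) - k = \left(\frac{-35 - -92}{7 \left(18 - 46\right)} + 39\right) - 3371 = \left(\frac{-35 + 92}{7 \left(-28\right)} + 39\right) - 3371 = \left(\frac{1}{7} \left(- \frac{1}{28}\right) 57 + 39\right) - 3371 = \left(- \frac{57}{196} + 39\right) - 3371 = \frac{7587}{196} - 3371 = - \frac{653129}{196}$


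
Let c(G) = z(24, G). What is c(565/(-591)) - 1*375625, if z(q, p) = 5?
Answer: -375620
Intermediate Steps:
c(G) = 5
c(565/(-591)) - 1*375625 = 5 - 1*375625 = 5 - 375625 = -375620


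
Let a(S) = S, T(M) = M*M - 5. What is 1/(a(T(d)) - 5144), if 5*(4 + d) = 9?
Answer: -25/128604 ≈ -0.00019440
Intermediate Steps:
d = -11/5 (d = -4 + (⅕)*9 = -4 + 9/5 = -11/5 ≈ -2.2000)
T(M) = -5 + M² (T(M) = M² - 5 = -5 + M²)
1/(a(T(d)) - 5144) = 1/((-5 + (-11/5)²) - 5144) = 1/((-5 + 121/25) - 5144) = 1/(-4/25 - 5144) = 1/(-128604/25) = -25/128604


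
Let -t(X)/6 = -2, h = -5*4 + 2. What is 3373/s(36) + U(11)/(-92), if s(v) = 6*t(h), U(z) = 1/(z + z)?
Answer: 106670/2277 ≈ 46.847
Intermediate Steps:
h = -18 (h = -20 + 2 = -18)
t(X) = 12 (t(X) = -6*(-2) = 12)
U(z) = 1/(2*z)
s(v) = 72 (s(v) = 6*12 = 72)
3373/s(36) + U(11)/(-92) = 3373/72 + ((1/2)/11)/(-92) = 3373*(1/72) + ((1/2)*(1/11))*(-1/92) = 3373/72 + (1/22)*(-1/92) = 3373/72 - 1/2024 = 106670/2277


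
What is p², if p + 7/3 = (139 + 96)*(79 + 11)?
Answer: 4025014249/9 ≈ 4.4722e+8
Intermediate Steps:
p = 63443/3 (p = -7/3 + (139 + 96)*(79 + 11) = -7/3 + 235*90 = -7/3 + 21150 = 63443/3 ≈ 21148.)
p² = (63443/3)² = 4025014249/9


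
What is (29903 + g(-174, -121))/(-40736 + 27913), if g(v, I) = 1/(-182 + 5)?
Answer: -5292830/2269671 ≈ -2.3320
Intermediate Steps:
g(v, I) = -1/177 (g(v, I) = 1/(-177) = -1/177)
(29903 + g(-174, -121))/(-40736 + 27913) = (29903 - 1/177)/(-40736 + 27913) = (5292830/177)/(-12823) = (5292830/177)*(-1/12823) = -5292830/2269671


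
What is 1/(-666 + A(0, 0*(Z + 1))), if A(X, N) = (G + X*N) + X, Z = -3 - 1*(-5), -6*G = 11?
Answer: -6/4007 ≈ -0.0014974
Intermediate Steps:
G = -11/6 (G = -⅙*11 = -11/6 ≈ -1.8333)
Z = 2 (Z = -3 + 5 = 2)
A(X, N) = -11/6 + X + N*X (A(X, N) = (-11/6 + X*N) + X = (-11/6 + N*X) + X = -11/6 + X + N*X)
1/(-666 + A(0, 0*(Z + 1))) = 1/(-666 + (-11/6 + 0 + (0*(2 + 1))*0)) = 1/(-666 + (-11/6 + 0 + (0*3)*0)) = 1/(-666 + (-11/6 + 0 + 0*0)) = 1/(-666 + (-11/6 + 0 + 0)) = 1/(-666 - 11/6) = 1/(-4007/6) = -6/4007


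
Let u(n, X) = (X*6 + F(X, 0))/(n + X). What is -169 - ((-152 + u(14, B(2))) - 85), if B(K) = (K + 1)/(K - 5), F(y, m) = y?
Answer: 891/13 ≈ 68.538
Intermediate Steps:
B(K) = (1 + K)/(-5 + K)
u(n, X) = 7*X/(X + n) (u(n, X) = (X*6 + X)/(n + X) = (6*X + X)/(X + n) = (7*X)/(X + n) = 7*X/(X + n))
-169 - ((-152 + u(14, B(2))) - 85) = -169 - ((-152 + 7*((1 + 2)/(-5 + 2))/((1 + 2)/(-5 + 2) + 14)) - 85) = -169 - ((-152 + 7*(3/(-3))/(3/(-3) + 14)) - 85) = -169 - ((-152 + 7*(-⅓*3)/(-⅓*3 + 14)) - 85) = -169 - ((-152 + 7*(-1)/(-1 + 14)) - 85) = -169 - ((-152 + 7*(-1)/13) - 85) = -169 - ((-152 + 7*(-1)*(1/13)) - 85) = -169 - ((-152 - 7/13) - 85) = -169 - (-1983/13 - 85) = -169 - 1*(-3088/13) = -169 + 3088/13 = 891/13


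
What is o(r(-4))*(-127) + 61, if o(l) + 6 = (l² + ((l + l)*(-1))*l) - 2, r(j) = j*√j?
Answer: -7051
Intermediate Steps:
r(j) = j^(3/2)
o(l) = -8 - l² (o(l) = -6 + ((l² + ((l + l)*(-1))*l) - 2) = -6 + ((l² + ((2*l)*(-1))*l) - 2) = -6 + ((l² + (-2*l)*l) - 2) = -6 + ((l² - 2*l²) - 2) = -6 + (-l² - 2) = -6 + (-2 - l²) = -8 - l²)
o(r(-4))*(-127) + 61 = (-8 - ((-4)^(3/2))²)*(-127) + 61 = (-8 - (-8*I)²)*(-127) + 61 = (-8 - 1*(-64))*(-127) + 61 = (-8 + 64)*(-127) + 61 = 56*(-127) + 61 = -7112 + 61 = -7051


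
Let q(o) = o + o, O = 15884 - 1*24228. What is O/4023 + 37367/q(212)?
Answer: 985165/11448 ≈ 86.056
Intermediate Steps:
O = -8344 (O = 15884 - 24228 = -8344)
q(o) = 2*o
O/4023 + 37367/q(212) = -8344/4023 + 37367/((2*212)) = -8344*1/4023 + 37367/424 = -56/27 + 37367*(1/424) = -56/27 + 37367/424 = 985165/11448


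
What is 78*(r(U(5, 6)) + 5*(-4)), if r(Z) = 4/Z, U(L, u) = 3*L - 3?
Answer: -1534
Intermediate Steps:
U(L, u) = -3 + 3*L
78*(r(U(5, 6)) + 5*(-4)) = 78*(4/(-3 + 3*5) + 5*(-4)) = 78*(4/(-3 + 15) - 20) = 78*(4/12 - 20) = 78*(4*(1/12) - 20) = 78*(⅓ - 20) = 78*(-59/3) = -1534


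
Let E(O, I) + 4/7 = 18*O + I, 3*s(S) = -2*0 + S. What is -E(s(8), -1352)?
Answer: 9132/7 ≈ 1304.6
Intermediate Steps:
s(S) = S/3 (s(S) = (-2*0 + S)/3 = (0 + S)/3 = S/3)
E(O, I) = -4/7 + I + 18*O (E(O, I) = -4/7 + (18*O + I) = -4/7 + (I + 18*O) = -4/7 + I + 18*O)
-E(s(8), -1352) = -(-4/7 - 1352 + 18*((⅓)*8)) = -(-4/7 - 1352 + 18*(8/3)) = -(-4/7 - 1352 + 48) = -1*(-9132/7) = 9132/7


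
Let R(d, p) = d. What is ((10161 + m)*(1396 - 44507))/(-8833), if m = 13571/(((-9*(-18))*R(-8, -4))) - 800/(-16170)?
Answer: 305683950541625/6170239152 ≈ 49542.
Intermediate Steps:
m = -7280209/698544 (m = 13571/((-9*(-18)*(-8))) - 800/(-16170) = 13571/((162*(-8))) - 800*(-1/16170) = 13571/(-1296) + 80/1617 = 13571*(-1/1296) + 80/1617 = -13571/1296 + 80/1617 = -7280209/698544 ≈ -10.422)
((10161 + m)*(1396 - 44507))/(-8833) = ((10161 - 7280209/698544)*(1396 - 44507))/(-8833) = ((7090625375/698544)*(-43111))*(-1/8833) = -305683950541625/698544*(-1/8833) = 305683950541625/6170239152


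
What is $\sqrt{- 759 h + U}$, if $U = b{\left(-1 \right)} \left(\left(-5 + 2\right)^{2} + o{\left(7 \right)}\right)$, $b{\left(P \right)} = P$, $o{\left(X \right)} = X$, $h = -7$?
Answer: $\sqrt{5297} \approx 72.781$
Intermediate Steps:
$U = -16$ ($U = - (\left(-5 + 2\right)^{2} + 7) = - (\left(-3\right)^{2} + 7) = - (9 + 7) = \left(-1\right) 16 = -16$)
$\sqrt{- 759 h + U} = \sqrt{\left(-759\right) \left(-7\right) - 16} = \sqrt{5313 - 16} = \sqrt{5297}$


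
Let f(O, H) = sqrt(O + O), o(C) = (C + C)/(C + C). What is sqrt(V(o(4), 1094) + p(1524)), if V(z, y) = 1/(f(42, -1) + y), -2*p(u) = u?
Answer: sqrt(-1667254 - 3048*sqrt(21))/(2*sqrt(547 + sqrt(21))) ≈ 27.604*I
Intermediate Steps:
o(C) = 1 (o(C) = (2*C)/((2*C)) = (2*C)*(1/(2*C)) = 1)
p(u) = -u/2
f(O, H) = sqrt(2)*sqrt(O) (f(O, H) = sqrt(2*O) = sqrt(2)*sqrt(O))
V(z, y) = 1/(y + 2*sqrt(21)) (V(z, y) = 1/(sqrt(2)*sqrt(42) + y) = 1/(2*sqrt(21) + y) = 1/(y + 2*sqrt(21)))
sqrt(V(o(4), 1094) + p(1524)) = sqrt(1/(1094 + 2*sqrt(21)) - 1/2*1524) = sqrt(1/(1094 + 2*sqrt(21)) - 762) = sqrt(-762 + 1/(1094 + 2*sqrt(21)))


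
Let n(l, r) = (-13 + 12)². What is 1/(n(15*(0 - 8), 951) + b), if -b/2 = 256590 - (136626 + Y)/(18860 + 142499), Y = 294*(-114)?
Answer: -161359/82805844041 ≈ -1.9486e-6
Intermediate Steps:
Y = -33516
n(l, r) = 1 (n(l, r) = (-1)² = 1)
b = -82806005400/161359 (b = -2*(256590 - (136626 - 33516)/(18860 + 142499)) = -2*(256590 - 103110/161359) = -2*41403002700/161359 = -82806005400/161359 ≈ -5.1318e+5)
1/(n(15*(0 - 8), 951) + b) = 1/(1 - 82806005400/161359) = 1/(-82805844041/161359) = -161359/82805844041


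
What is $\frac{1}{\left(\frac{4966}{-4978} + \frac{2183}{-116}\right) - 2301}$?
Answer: $- \frac{288724}{670075439} \approx -0.00043088$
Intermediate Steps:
$\frac{1}{\left(\frac{4966}{-4978} + \frac{2183}{-116}\right) - 2301} = \frac{1}{\left(4966 \left(- \frac{1}{4978}\right) + 2183 \left(- \frac{1}{116}\right)\right) - 2301} = \frac{1}{\left(- \frac{2483}{2489} - \frac{2183}{116}\right) - 2301} = \frac{1}{- \frac{5721515}{288724} - 2301} = \frac{1}{- \frac{670075439}{288724}} = - \frac{288724}{670075439}$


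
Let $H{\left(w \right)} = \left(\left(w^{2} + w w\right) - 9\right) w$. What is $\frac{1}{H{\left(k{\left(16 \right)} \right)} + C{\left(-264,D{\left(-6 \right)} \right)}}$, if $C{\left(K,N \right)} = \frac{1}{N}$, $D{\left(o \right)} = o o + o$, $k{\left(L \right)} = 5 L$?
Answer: $\frac{30}{30698401} \approx 9.7725 \cdot 10^{-7}$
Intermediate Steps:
$D{\left(o \right)} = o + o^{2}$ ($D{\left(o \right)} = o^{2} + o = o + o^{2}$)
$H{\left(w \right)} = w \left(-9 + 2 w^{2}\right)$ ($H{\left(w \right)} = \left(\left(w^{2} + w^{2}\right) - 9\right) w = \left(2 w^{2} - 9\right) w = \left(-9 + 2 w^{2}\right) w = w \left(-9 + 2 w^{2}\right)$)
$\frac{1}{H{\left(k{\left(16 \right)} \right)} + C{\left(-264,D{\left(-6 \right)} \right)}} = \frac{1}{5 \cdot 16 \left(-9 + 2 \left(5 \cdot 16\right)^{2}\right) + \frac{1}{\left(-6\right) \left(1 - 6\right)}} = \frac{1}{80 \left(-9 + 2 \cdot 80^{2}\right) + \frac{1}{\left(-6\right) \left(-5\right)}} = \frac{1}{80 \left(-9 + 2 \cdot 6400\right) + \frac{1}{30}} = \frac{1}{80 \left(-9 + 12800\right) + \frac{1}{30}} = \frac{1}{80 \cdot 12791 + \frac{1}{30}} = \frac{1}{1023280 + \frac{1}{30}} = \frac{1}{\frac{30698401}{30}} = \frac{30}{30698401}$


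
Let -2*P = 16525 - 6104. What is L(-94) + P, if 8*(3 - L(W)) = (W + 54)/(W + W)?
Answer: -979015/188 ≈ -5207.5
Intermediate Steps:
L(W) = 3 - (54 + W)/(16*W) (L(W) = 3 - (W + 54)/(8*(W + W)) = 3 - (54 + W)/(8*(2*W)) = 3 - (54 + W)*1/(2*W)/8 = 3 - (54 + W)/(16*W))
P = -10421/2 (P = -(16525 - 6104)/2 = -½*10421 = -10421/2 ≈ -5210.5)
L(-94) + P = (1/16)*(-54 + 47*(-94))/(-94) - 10421/2 = (1/16)*(-1/94)*(-54 - 4418) - 10421/2 = (1/16)*(-1/94)*(-4472) - 10421/2 = 559/188 - 10421/2 = -979015/188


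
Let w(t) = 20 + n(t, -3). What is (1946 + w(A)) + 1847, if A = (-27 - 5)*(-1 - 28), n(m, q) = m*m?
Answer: 864997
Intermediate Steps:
n(m, q) = m²
A = 928 (A = -32*(-29) = 928)
w(t) = 20 + t²
(1946 + w(A)) + 1847 = (1946 + (20 + 928²)) + 1847 = (1946 + (20 + 861184)) + 1847 = (1946 + 861204) + 1847 = 863150 + 1847 = 864997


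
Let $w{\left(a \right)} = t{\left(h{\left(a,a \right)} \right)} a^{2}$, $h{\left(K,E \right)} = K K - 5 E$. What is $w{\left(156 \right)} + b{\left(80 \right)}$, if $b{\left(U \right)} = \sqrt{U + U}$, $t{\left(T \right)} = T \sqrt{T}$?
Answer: $4 \sqrt{10} + 1146517632 \sqrt{5889} \approx 8.7984 \cdot 10^{10}$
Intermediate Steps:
$h{\left(K,E \right)} = K^{2} - 5 E$
$t{\left(T \right)} = T^{\frac{3}{2}}$
$b{\left(U \right)} = \sqrt{2} \sqrt{U}$ ($b{\left(U \right)} = \sqrt{2 U} = \sqrt{2} \sqrt{U}$)
$w{\left(a \right)} = a^{2} \left(a^{2} - 5 a\right)^{\frac{3}{2}}$ ($w{\left(a \right)} = \left(a^{2} - 5 a\right)^{\frac{3}{2}} a^{2} = a^{2} \left(a^{2} - 5 a\right)^{\frac{3}{2}}$)
$w{\left(156 \right)} + b{\left(80 \right)} = 156^{2} \left(156 \left(-5 + 156\right)\right)^{\frac{3}{2}} + \sqrt{2} \sqrt{80} = 24336 \left(156 \cdot 151\right)^{\frac{3}{2}} + \sqrt{2} \cdot 4 \sqrt{5} = 24336 \cdot 23556^{\frac{3}{2}} + 4 \sqrt{10} = 24336 \cdot 47112 \sqrt{5889} + 4 \sqrt{10} = 1146517632 \sqrt{5889} + 4 \sqrt{10} = 4 \sqrt{10} + 1146517632 \sqrt{5889}$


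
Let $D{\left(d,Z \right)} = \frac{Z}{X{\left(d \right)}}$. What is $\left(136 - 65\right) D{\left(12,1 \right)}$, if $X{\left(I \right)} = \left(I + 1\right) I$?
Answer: $\frac{71}{156} \approx 0.45513$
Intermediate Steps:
$X{\left(I \right)} = I \left(1 + I\right)$ ($X{\left(I \right)} = \left(1 + I\right) I = I \left(1 + I\right)$)
$D{\left(d,Z \right)} = \frac{Z}{d \left(1 + d\right)}$
$\left(136 - 65\right) D{\left(12,1 \right)} = \left(136 - 65\right) 1 \cdot \frac{1}{12} \frac{1}{1 + 12} = 71 \cdot 1 \cdot \frac{1}{12} \cdot \frac{1}{13} = 71 \cdot \frac{1}{156} = \frac{71}{156}$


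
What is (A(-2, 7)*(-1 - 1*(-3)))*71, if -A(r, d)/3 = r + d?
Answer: -2130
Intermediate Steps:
A(r, d) = -3*d - 3*r (A(r, d) = -3*(r + d) = -3*(d + r) = -3*d - 3*r)
(A(-2, 7)*(-1 - 1*(-3)))*71 = ((-3*7 - 3*(-2))*(-1 - 1*(-3)))*71 = ((-21 + 6)*(-1 + 3))*71 = -15*2*71 = -30*71 = -2130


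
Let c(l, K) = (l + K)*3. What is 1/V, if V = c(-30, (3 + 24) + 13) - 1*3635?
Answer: -1/3605 ≈ -0.00027739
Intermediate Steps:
c(l, K) = 3*K + 3*l (c(l, K) = (K + l)*3 = 3*K + 3*l)
V = -3605 (V = (3*((3 + 24) + 13) + 3*(-30)) - 1*3635 = (3*(27 + 13) - 90) - 3635 = (3*40 - 90) - 3635 = (120 - 90) - 3635 = 30 - 3635 = -3605)
1/V = 1/(-3605) = -1/3605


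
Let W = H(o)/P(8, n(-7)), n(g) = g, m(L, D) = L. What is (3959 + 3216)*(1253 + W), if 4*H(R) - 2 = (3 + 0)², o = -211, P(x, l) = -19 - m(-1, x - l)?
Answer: 647220875/72 ≈ 8.9892e+6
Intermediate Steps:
P(x, l) = -18 (P(x, l) = -19 - 1*(-1) = -19 + 1 = -18)
H(R) = 11/4 (H(R) = ½ + (3 + 0)²/4 = ½ + (¼)*3² = ½ + (¼)*9 = ½ + 9/4 = 11/4)
W = -11/72 (W = (11/4)/(-18) = (11/4)*(-1/18) = -11/72 ≈ -0.15278)
(3959 + 3216)*(1253 + W) = (3959 + 3216)*(1253 - 11/72) = 7175*(90205/72) = 647220875/72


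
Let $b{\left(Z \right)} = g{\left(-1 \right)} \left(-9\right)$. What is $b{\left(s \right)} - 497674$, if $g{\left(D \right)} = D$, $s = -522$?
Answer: $-497665$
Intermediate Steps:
$b{\left(Z \right)} = 9$ ($b{\left(Z \right)} = \left(-1\right) \left(-9\right) = 9$)
$b{\left(s \right)} - 497674 = 9 - 497674 = -497665$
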